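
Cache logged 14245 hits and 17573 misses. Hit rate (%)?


Formula: hit rate = hits / (hits + misses) * 100
hit rate = 14245 / (14245 + 17573) * 100
hit rate = 14245 / 31818 * 100
hit rate = 44.77%

44.77%


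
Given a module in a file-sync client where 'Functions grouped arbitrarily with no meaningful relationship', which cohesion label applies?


Reasoning: Worst: random grouping
Type: Coincidental cohesion

Coincidental cohesion


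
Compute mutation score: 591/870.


Mutation score = killed / total * 100
Mutation score = 591 / 870 * 100
Mutation score = 67.93%

67.93%


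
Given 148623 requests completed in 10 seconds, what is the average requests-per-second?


Formula: throughput = requests / seconds
throughput = 148623 / 10
throughput = 14862.3 requests/second

14862.3 requests/second


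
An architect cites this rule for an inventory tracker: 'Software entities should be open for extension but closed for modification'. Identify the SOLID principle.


This describes the Open/Closed Principle (OCP)

Open/Closed Principle (OCP)


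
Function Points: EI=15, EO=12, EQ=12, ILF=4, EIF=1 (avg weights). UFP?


UFP = EI*4 + EO*5 + EQ*4 + ILF*10 + EIF*7
UFP = 15*4 + 12*5 + 12*4 + 4*10 + 1*7
UFP = 60 + 60 + 48 + 40 + 7
UFP = 215

215


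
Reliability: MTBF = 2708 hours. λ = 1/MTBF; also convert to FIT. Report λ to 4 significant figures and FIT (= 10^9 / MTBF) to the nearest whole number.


Formula: λ = 1 / MTBF; FIT = λ × 1e9 = 1e9 / MTBF
λ = 1 / 2708 ≈ 3.693e-04 failures/hour
FIT = 1e9 / 2708 ≈ 369276 failures per 1e9 hours (nearest whole number)

λ = 3.693e-04 /h, FIT = 369276


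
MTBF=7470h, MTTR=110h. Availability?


Availability = MTBF / (MTBF + MTTR)
Availability = 7470 / (7470 + 110)
Availability = 7470 / 7580
Availability = 98.5488%

98.5488%


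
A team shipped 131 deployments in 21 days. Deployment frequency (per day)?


Formula: deployments per day = releases / days
= 131 / 21
= 6.238 deploys/day
(equivalently, 43.67 deploys/week)

6.238 deploys/day


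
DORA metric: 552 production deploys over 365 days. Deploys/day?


Formula: deployments per day = releases / days
= 552 / 365
= 1.512 deploys/day
(equivalently, 10.59 deploys/week)

1.512 deploys/day


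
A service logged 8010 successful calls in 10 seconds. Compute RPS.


Formula: throughput = requests / seconds
throughput = 8010 / 10
throughput = 801.0 requests/second

801.0 requests/second


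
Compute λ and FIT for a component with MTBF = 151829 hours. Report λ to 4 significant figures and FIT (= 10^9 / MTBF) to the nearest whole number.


Formula: λ = 1 / MTBF; FIT = λ × 1e9 = 1e9 / MTBF
λ = 1 / 151829 ≈ 6.586e-06 failures/hour
FIT = 1e9 / 151829 ≈ 6586 failures per 1e9 hours (nearest whole number)

λ = 6.586e-06 /h, FIT = 6586


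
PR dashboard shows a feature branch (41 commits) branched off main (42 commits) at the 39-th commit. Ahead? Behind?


Common ancestor: commit #39
feature commits after divergence: 41 - 39 = 2
main commits after divergence: 42 - 39 = 3
feature is 2 commits ahead of main
main is 3 commits ahead of feature

feature ahead: 2, main ahead: 3


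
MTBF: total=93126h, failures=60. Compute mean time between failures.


Formula: MTBF = Total operating time / Number of failures
MTBF = 93126 / 60
MTBF = 1552.1 hours

1552.1 hours


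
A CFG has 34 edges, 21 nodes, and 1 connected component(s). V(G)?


Formula: V(G) = E - N + 2P
V(G) = 34 - 21 + 2*1
V(G) = 13 + 2
V(G) = 15

15


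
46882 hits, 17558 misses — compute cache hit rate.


Formula: hit rate = hits / (hits + misses) * 100
hit rate = 46882 / (46882 + 17558) * 100
hit rate = 46882 / 64440 * 100
hit rate = 72.75%

72.75%


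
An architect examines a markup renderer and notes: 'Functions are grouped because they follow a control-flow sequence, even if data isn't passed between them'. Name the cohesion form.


Reasoning: Grouped by order of execution within a routine, not by data flow
Type: Procedural cohesion

Procedural cohesion


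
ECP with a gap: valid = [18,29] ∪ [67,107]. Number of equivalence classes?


Valid ranges: [18,29] and [67,107]
Class 1: x < 18 — invalid
Class 2: 18 ≤ x ≤ 29 — valid
Class 3: 29 < x < 67 — invalid (gap between ranges)
Class 4: 67 ≤ x ≤ 107 — valid
Class 5: x > 107 — invalid
Total equivalence classes: 5

5 equivalence classes


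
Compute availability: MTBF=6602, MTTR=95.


Availability = MTBF / (MTBF + MTTR)
Availability = 6602 / (6602 + 95)
Availability = 6602 / 6697
Availability = 98.5815%

98.5815%


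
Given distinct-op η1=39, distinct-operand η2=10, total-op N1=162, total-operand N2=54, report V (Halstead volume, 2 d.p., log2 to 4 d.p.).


Formula: V = N * log2(η), where N = N1 + N2 and η = η1 + η2
η = 39 + 10 = 49
N = 162 + 54 = 216
log2(49) ≈ 5.6147
V = 216 * 5.6147 = 1212.78

1212.78


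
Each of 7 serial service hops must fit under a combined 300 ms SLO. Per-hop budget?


Formula: per_stage = total_budget / stages
per_stage = 300 / 7
per_stage = 42.86 ms

42.86 ms


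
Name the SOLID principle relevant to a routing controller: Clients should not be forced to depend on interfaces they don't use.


This describes the Interface Segregation Principle (ISP)

Interface Segregation Principle (ISP)


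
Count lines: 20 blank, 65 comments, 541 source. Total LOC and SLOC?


Total LOC = blank + comment + code
Total LOC = 20 + 65 + 541 = 626
SLOC (source only) = code = 541

Total LOC: 626, SLOC: 541


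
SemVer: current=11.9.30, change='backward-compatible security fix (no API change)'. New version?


Current: 11.9.30
Change category: 'backward-compatible security fix (no API change)' → patch bump
SemVer rule: patch bump → increment PATCH (MAJOR and MINOR unchanged)
New: 11.9.31

11.9.31


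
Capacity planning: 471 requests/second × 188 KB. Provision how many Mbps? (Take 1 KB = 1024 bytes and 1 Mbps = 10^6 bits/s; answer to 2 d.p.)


Formula: Mbps = payload_bytes * RPS * 8 / 1e6
Payload per request = 188 KB = 188 * 1024 = 192512 bytes
Total bytes/sec = 192512 * 471 = 90673152
Total bits/sec = 90673152 * 8 = 725385216
Mbps = 725385216 / 1e6 = 725.39

725.39 Mbps


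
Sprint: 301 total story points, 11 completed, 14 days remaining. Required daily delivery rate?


Formula: Required rate = Remaining points / Days left
Remaining = 301 - 11 = 290 points
Required rate = 290 / 14 = 20.71 points/day

20.71 points/day


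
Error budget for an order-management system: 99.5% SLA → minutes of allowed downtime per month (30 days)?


Formula: allowed downtime = period * (100 - SLA) / 100
Period (month (30 days)) = 43200 minutes
Unavailability fraction = (100 - 99.5) / 100
Allowed downtime = 43200 * (100 - 99.5) / 100
Allowed downtime = 216.0 minutes

216.0 minutes


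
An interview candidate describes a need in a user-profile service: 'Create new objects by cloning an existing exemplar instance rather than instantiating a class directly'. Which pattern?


This matches the Prototype pattern

Prototype


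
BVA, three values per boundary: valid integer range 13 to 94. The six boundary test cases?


Range: [13, 94]
Boundaries: just below min, min, min+1, max-1, max, just above max
Values: [12, 13, 14, 93, 94, 95]

[12, 13, 14, 93, 94, 95]


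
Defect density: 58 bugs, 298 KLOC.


Defect density = defects / KLOC
Defect density = 58 / 298
Defect density = 0.195 defects/KLOC

0.195 defects/KLOC


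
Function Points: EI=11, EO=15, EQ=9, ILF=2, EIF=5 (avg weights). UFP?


UFP = EI*4 + EO*5 + EQ*4 + ILF*10 + EIF*7
UFP = 11*4 + 15*5 + 9*4 + 2*10 + 5*7
UFP = 44 + 75 + 36 + 20 + 35
UFP = 210

210


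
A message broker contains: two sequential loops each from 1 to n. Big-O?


Reasoning: sequential dominates: O(n) + O(n) = O(n)
Complexity: O(n)

O(n)


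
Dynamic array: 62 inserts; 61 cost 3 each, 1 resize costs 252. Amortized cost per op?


Formula: Amortized cost = Total cost / Operations
Total cost = (61 * 3) + (1 * 252)
Total cost = 183 + 252 = 435
Amortized = 435 / 62 = 7.0161

7.0161


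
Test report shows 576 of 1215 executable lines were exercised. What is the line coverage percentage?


Coverage = covered / total * 100
Coverage = 576 / 1215 * 100
Coverage = 47.41%

47.41%


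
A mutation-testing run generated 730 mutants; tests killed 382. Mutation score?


Mutation score = killed / total * 100
Mutation score = 382 / 730 * 100
Mutation score = 52.33%

52.33%


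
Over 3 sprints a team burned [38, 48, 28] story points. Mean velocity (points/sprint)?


Formula: Avg velocity = Total points / Number of sprints
Points: [38, 48, 28]
Sum = 38 + 48 + 28 = 114
Avg velocity = 114 / 3 = 38.0 points/sprint

38.0 points/sprint


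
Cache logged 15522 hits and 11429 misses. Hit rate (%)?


Formula: hit rate = hits / (hits + misses) * 100
hit rate = 15522 / (15522 + 11429) * 100
hit rate = 15522 / 26951 * 100
hit rate = 57.59%

57.59%


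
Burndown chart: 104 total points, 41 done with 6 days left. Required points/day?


Formula: Required rate = Remaining points / Days left
Remaining = 104 - 41 = 63 points
Required rate = 63 / 6 = 10.5 points/day

10.5 points/day


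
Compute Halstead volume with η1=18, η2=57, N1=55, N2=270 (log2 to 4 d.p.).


Formula: V = N * log2(η), where N = N1 + N2 and η = η1 + η2
η = 18 + 57 = 75
N = 55 + 270 = 325
log2(75) ≈ 6.2288
V = 325 * 6.2288 = 2024.36

2024.36


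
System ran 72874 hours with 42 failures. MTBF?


Formula: MTBF = Total operating time / Number of failures
MTBF = 72874 / 42
MTBF = 1735.1 hours

1735.1 hours


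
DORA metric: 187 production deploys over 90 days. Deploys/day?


Formula: deployments per day = releases / days
= 187 / 90
= 2.078 deploys/day
(equivalently, 14.54 deploys/week)

2.078 deploys/day


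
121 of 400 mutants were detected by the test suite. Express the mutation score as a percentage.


Mutation score = killed / total * 100
Mutation score = 121 / 400 * 100
Mutation score = 30.25%

30.25%


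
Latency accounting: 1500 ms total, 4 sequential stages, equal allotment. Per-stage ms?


Formula: per_stage = total_budget / stages
per_stage = 1500 / 4
per_stage = 375.0 ms

375.0 ms


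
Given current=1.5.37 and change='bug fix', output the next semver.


Current: 1.5.37
Change category: 'bug fix' → patch bump
SemVer rule: patch bump → increment PATCH (MAJOR and MINOR unchanged)
New: 1.5.38

1.5.38


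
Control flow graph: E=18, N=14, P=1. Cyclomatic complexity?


Formula: V(G) = E - N + 2P
V(G) = 18 - 14 + 2*1
V(G) = 4 + 2
V(G) = 6

6


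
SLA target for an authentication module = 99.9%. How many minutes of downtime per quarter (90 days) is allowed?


Formula: allowed downtime = period * (100 - SLA) / 100
Period (quarter (90 days)) = 129600 minutes
Unavailability fraction = (100 - 99.9) / 100
Allowed downtime = 129600 * (100 - 99.9) / 100
Allowed downtime = 129.6 minutes

129.6 minutes


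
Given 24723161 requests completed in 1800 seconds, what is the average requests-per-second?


Formula: throughput = requests / seconds
throughput = 24723161 / 1800
throughput = 13735.09 requests/second

13735.09 requests/second


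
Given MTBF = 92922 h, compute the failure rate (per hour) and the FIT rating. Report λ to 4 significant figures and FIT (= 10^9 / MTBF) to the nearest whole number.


Formula: λ = 1 / MTBF; FIT = λ × 1e9 = 1e9 / MTBF
λ = 1 / 92922 ≈ 1.076e-05 failures/hour
FIT = 1e9 / 92922 ≈ 10762 failures per 1e9 hours (nearest whole number)

λ = 1.076e-05 /h, FIT = 10762


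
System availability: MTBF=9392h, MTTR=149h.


Availability = MTBF / (MTBF + MTTR)
Availability = 9392 / (9392 + 149)
Availability = 9392 / 9541
Availability = 98.4383%

98.4383%


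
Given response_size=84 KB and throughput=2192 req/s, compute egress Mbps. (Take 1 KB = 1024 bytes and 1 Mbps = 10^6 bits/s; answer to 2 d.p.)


Formula: Mbps = payload_bytes * RPS * 8 / 1e6
Payload per request = 84 KB = 84 * 1024 = 86016 bytes
Total bytes/sec = 86016 * 2192 = 188547072
Total bits/sec = 188547072 * 8 = 1508376576
Mbps = 1508376576 / 1e6 = 1508.38

1508.38 Mbps


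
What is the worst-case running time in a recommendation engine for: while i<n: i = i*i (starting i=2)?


Reasoning: squaring drives double-exponential growth; iterations ~ log log n
Complexity: O(log log n)

O(log log n)


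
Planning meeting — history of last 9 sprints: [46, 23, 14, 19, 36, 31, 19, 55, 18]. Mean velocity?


Formula: Avg velocity = Total points / Number of sprints
Points: [46, 23, 14, 19, 36, 31, 19, 55, 18]
Sum = 46 + 23 + 14 + 19 + 36 + 31 + 19 + 55 + 18 = 261
Avg velocity = 261 / 9 = 29.0 points/sprint

29.0 points/sprint


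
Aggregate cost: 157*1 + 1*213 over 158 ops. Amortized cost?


Formula: Amortized cost = Total cost / Operations
Total cost = (157 * 1) + (1 * 213)
Total cost = 157 + 213 = 370
Amortized = 370 / 158 = 2.3418

2.3418


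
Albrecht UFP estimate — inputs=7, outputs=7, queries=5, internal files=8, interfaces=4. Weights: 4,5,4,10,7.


UFP = EI*4 + EO*5 + EQ*4 + ILF*10 + EIF*7
UFP = 7*4 + 7*5 + 5*4 + 8*10 + 4*7
UFP = 28 + 35 + 20 + 80 + 28
UFP = 191

191


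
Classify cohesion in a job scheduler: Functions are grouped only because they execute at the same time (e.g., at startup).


Reasoning: Related by timing only
Type: Temporal cohesion

Temporal cohesion


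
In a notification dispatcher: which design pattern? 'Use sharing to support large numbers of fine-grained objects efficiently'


This matches the Flyweight pattern

Flyweight


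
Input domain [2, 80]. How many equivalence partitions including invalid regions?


Valid range: [2, 80]
Class 1: x < 2 — invalid
Class 2: 2 ≤ x ≤ 80 — valid
Class 3: x > 80 — invalid
Total equivalence classes: 3

3 equivalence classes


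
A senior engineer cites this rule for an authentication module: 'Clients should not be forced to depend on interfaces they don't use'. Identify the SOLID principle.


This describes the Interface Segregation Principle (ISP)

Interface Segregation Principle (ISP)


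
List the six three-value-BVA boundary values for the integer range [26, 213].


Range: [26, 213]
Boundaries: just below min, min, min+1, max-1, max, just above max
Values: [25, 26, 27, 212, 213, 214]

[25, 26, 27, 212, 213, 214]


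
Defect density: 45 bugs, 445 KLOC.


Defect density = defects / KLOC
Defect density = 45 / 445
Defect density = 0.101 defects/KLOC

0.101 defects/KLOC


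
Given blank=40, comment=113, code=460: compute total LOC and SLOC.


Total LOC = blank + comment + code
Total LOC = 40 + 113 + 460 = 613
SLOC (source only) = code = 460

Total LOC: 613, SLOC: 460


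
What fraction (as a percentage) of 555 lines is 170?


Coverage = covered / total * 100
Coverage = 170 / 555 * 100
Coverage = 30.63%

30.63%


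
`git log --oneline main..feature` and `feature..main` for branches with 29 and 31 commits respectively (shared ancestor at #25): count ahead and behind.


Common ancestor: commit #25
feature commits after divergence: 29 - 25 = 4
main commits after divergence: 31 - 25 = 6
feature is 4 commits ahead of main
main is 6 commits ahead of feature

feature ahead: 4, main ahead: 6


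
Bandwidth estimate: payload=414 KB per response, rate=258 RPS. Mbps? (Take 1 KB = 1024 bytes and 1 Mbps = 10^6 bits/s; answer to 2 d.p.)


Formula: Mbps = payload_bytes * RPS * 8 / 1e6
Payload per request = 414 KB = 414 * 1024 = 423936 bytes
Total bytes/sec = 423936 * 258 = 109375488
Total bits/sec = 109375488 * 8 = 875003904
Mbps = 875003904 / 1e6 = 875.0

875.0 Mbps


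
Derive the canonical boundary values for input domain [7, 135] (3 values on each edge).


Range: [7, 135]
Boundaries: just below min, min, min+1, max-1, max, just above max
Values: [6, 7, 8, 134, 135, 136]

[6, 7, 8, 134, 135, 136]


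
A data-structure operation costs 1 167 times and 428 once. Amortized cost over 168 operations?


Formula: Amortized cost = Total cost / Operations
Total cost = (167 * 1) + (1 * 428)
Total cost = 167 + 428 = 595
Amortized = 595 / 168 = 3.5417

3.5417


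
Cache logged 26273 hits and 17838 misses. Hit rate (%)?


Formula: hit rate = hits / (hits + misses) * 100
hit rate = 26273 / (26273 + 17838) * 100
hit rate = 26273 / 44111 * 100
hit rate = 59.56%

59.56%


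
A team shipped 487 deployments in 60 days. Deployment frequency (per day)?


Formula: deployments per day = releases / days
= 487 / 60
= 8.117 deploys/day
(equivalently, 56.82 deploys/week)

8.117 deploys/day


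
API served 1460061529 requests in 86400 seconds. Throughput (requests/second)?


Formula: throughput = requests / seconds
throughput = 1460061529 / 86400
throughput = 16898.86 requests/second

16898.86 requests/second


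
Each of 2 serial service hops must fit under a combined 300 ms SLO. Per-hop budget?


Formula: per_stage = total_budget / stages
per_stage = 300 / 2
per_stage = 150.0 ms

150.0 ms


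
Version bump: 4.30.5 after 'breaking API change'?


Current: 4.30.5
Change category: 'breaking API change' → major bump
SemVer rule: major bump → increment MAJOR, reset MINOR and PATCH to 0
New: 5.0.0

5.0.0


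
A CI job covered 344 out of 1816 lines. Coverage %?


Coverage = covered / total * 100
Coverage = 344 / 1816 * 100
Coverage = 18.94%

18.94%


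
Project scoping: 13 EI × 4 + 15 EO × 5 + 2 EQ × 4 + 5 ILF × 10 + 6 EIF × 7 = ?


UFP = EI*4 + EO*5 + EQ*4 + ILF*10 + EIF*7
UFP = 13*4 + 15*5 + 2*4 + 5*10 + 6*7
UFP = 52 + 75 + 8 + 50 + 42
UFP = 227

227


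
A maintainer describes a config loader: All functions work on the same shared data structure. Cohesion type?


Reasoning: Functions share data
Type: Communicational cohesion

Communicational cohesion


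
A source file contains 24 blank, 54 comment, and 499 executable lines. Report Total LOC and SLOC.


Total LOC = blank + comment + code
Total LOC = 24 + 54 + 499 = 577
SLOC (source only) = code = 499

Total LOC: 577, SLOC: 499


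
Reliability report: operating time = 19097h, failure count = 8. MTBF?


Formula: MTBF = Total operating time / Number of failures
MTBF = 19097 / 8
MTBF = 2387.13 hours

2387.13 hours


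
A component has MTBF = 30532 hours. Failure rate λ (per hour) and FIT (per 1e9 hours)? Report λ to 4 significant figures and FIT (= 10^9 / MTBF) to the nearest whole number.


Formula: λ = 1 / MTBF; FIT = λ × 1e9 = 1e9 / MTBF
λ = 1 / 30532 ≈ 3.275e-05 failures/hour
FIT = 1e9 / 30532 ≈ 32753 failures per 1e9 hours (nearest whole number)

λ = 3.275e-05 /h, FIT = 32753


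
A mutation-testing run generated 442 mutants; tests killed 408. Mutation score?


Mutation score = killed / total * 100
Mutation score = 408 / 442 * 100
Mutation score = 92.31%

92.31%


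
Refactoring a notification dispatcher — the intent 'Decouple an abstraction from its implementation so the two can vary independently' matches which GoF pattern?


This matches the Bridge pattern

Bridge


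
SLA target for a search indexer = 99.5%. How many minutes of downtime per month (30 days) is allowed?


Formula: allowed downtime = period * (100 - SLA) / 100
Period (month (30 days)) = 43200 minutes
Unavailability fraction = (100 - 99.5) / 100
Allowed downtime = 43200 * (100 - 99.5) / 100
Allowed downtime = 216.0 minutes

216.0 minutes


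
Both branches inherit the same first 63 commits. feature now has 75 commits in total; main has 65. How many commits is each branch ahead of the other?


Common ancestor: commit #63
feature commits after divergence: 75 - 63 = 12
main commits after divergence: 65 - 63 = 2
feature is 12 commits ahead of main
main is 2 commits ahead of feature

feature ahead: 12, main ahead: 2


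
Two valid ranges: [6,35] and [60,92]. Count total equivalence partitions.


Valid ranges: [6,35] and [60,92]
Class 1: x < 6 — invalid
Class 2: 6 ≤ x ≤ 35 — valid
Class 3: 35 < x < 60 — invalid (gap between ranges)
Class 4: 60 ≤ x ≤ 92 — valid
Class 5: x > 92 — invalid
Total equivalence classes: 5

5 equivalence classes


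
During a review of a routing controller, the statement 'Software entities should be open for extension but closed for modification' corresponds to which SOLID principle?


This describes the Open/Closed Principle (OCP)

Open/Closed Principle (OCP)


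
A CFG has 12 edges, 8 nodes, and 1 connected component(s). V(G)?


Formula: V(G) = E - N + 2P
V(G) = 12 - 8 + 2*1
V(G) = 4 + 2
V(G) = 6

6


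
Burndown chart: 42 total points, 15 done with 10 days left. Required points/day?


Formula: Required rate = Remaining points / Days left
Remaining = 42 - 15 = 27 points
Required rate = 27 / 10 = 2.7 points/day

2.7 points/day


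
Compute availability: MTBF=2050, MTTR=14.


Availability = MTBF / (MTBF + MTTR)
Availability = 2050 / (2050 + 14)
Availability = 2050 / 2064
Availability = 99.3217%

99.3217%


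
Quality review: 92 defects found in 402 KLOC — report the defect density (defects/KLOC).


Defect density = defects / KLOC
Defect density = 92 / 402
Defect density = 0.229 defects/KLOC

0.229 defects/KLOC


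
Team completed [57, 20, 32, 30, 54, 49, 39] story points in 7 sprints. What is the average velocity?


Formula: Avg velocity = Total points / Number of sprints
Points: [57, 20, 32, 30, 54, 49, 39]
Sum = 57 + 20 + 32 + 30 + 54 + 49 + 39 = 281
Avg velocity = 281 / 7 = 40.14 points/sprint

40.14 points/sprint


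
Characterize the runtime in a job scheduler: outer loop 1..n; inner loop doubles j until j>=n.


Reasoning: linear outer times logarithmic inner
Complexity: O(n log n)

O(n log n)


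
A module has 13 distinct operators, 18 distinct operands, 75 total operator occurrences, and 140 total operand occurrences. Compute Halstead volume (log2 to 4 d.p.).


Formula: V = N * log2(η), where N = N1 + N2 and η = η1 + η2
η = 13 + 18 = 31
N = 75 + 140 = 215
log2(31) ≈ 4.9542
V = 215 * 4.9542 = 1065.15

1065.15


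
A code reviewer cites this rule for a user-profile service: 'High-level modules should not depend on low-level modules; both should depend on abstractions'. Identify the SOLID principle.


This describes the Dependency Inversion Principle (DIP)

Dependency Inversion Principle (DIP)


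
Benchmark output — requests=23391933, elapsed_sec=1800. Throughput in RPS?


Formula: throughput = requests / seconds
throughput = 23391933 / 1800
throughput = 12995.52 requests/second

12995.52 requests/second


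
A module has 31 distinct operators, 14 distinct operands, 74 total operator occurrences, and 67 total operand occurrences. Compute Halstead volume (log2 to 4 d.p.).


Formula: V = N * log2(η), where N = N1 + N2 and η = η1 + η2
η = 31 + 14 = 45
N = 74 + 67 = 141
log2(45) ≈ 5.4919
V = 141 * 5.4919 = 774.36

774.36


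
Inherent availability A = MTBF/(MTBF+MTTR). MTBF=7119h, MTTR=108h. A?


Availability = MTBF / (MTBF + MTTR)
Availability = 7119 / (7119 + 108)
Availability = 7119 / 7227
Availability = 98.5056%

98.5056%


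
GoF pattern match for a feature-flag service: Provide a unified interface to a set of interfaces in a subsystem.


This matches the Facade pattern

Facade


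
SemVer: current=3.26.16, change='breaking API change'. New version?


Current: 3.26.16
Change category: 'breaking API change' → major bump
SemVer rule: major bump → increment MAJOR, reset MINOR and PATCH to 0
New: 4.0.0

4.0.0


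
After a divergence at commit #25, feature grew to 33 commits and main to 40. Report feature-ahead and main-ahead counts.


Common ancestor: commit #25
feature commits after divergence: 33 - 25 = 8
main commits after divergence: 40 - 25 = 15
feature is 8 commits ahead of main
main is 15 commits ahead of feature

feature ahead: 8, main ahead: 15


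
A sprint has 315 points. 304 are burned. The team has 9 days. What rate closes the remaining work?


Formula: Required rate = Remaining points / Days left
Remaining = 315 - 304 = 11 points
Required rate = 11 / 9 = 1.22 points/day

1.22 points/day


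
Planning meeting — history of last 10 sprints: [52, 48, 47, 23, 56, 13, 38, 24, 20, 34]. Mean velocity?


Formula: Avg velocity = Total points / Number of sprints
Points: [52, 48, 47, 23, 56, 13, 38, 24, 20, 34]
Sum = 52 + 48 + 47 + 23 + 56 + 13 + 38 + 24 + 20 + 34 = 355
Avg velocity = 355 / 10 = 35.5 points/sprint

35.5 points/sprint


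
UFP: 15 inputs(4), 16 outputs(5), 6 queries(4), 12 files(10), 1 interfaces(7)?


UFP = EI*4 + EO*5 + EQ*4 + ILF*10 + EIF*7
UFP = 15*4 + 16*5 + 6*4 + 12*10 + 1*7
UFP = 60 + 80 + 24 + 120 + 7
UFP = 291

291


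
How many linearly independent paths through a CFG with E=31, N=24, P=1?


Formula: V(G) = E - N + 2P
V(G) = 31 - 24 + 2*1
V(G) = 7 + 2
V(G) = 9

9


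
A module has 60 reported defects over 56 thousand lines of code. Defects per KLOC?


Defect density = defects / KLOC
Defect density = 60 / 56
Defect density = 1.071 defects/KLOC

1.071 defects/KLOC


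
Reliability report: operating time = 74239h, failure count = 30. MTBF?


Formula: MTBF = Total operating time / Number of failures
MTBF = 74239 / 30
MTBF = 2474.63 hours

2474.63 hours


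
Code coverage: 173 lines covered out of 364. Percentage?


Coverage = covered / total * 100
Coverage = 173 / 364 * 100
Coverage = 47.53%

47.53%


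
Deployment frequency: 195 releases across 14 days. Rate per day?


Formula: deployments per day = releases / days
= 195 / 14
= 13.929 deploys/day
(equivalently, 97.5 deploys/week)

13.929 deploys/day


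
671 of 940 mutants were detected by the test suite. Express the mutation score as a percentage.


Mutation score = killed / total * 100
Mutation score = 671 / 940 * 100
Mutation score = 71.38%

71.38%


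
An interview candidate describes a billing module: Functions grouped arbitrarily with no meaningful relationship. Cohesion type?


Reasoning: Worst: random grouping
Type: Coincidental cohesion

Coincidental cohesion


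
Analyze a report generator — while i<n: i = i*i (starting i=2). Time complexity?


Reasoning: squaring drives double-exponential growth; iterations ~ log log n
Complexity: O(log log n)

O(log log n)


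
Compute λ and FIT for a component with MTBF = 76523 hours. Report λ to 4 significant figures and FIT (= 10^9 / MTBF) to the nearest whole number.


Formula: λ = 1 / MTBF; FIT = λ × 1e9 = 1e9 / MTBF
λ = 1 / 76523 ≈ 1.307e-05 failures/hour
FIT = 1e9 / 76523 ≈ 13068 failures per 1e9 hours (nearest whole number)

λ = 1.307e-05 /h, FIT = 13068


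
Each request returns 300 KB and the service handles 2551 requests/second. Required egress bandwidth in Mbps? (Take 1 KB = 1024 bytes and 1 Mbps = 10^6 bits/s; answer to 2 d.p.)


Formula: Mbps = payload_bytes * RPS * 8 / 1e6
Payload per request = 300 KB = 300 * 1024 = 307200 bytes
Total bytes/sec = 307200 * 2551 = 783667200
Total bits/sec = 783667200 * 8 = 6269337600
Mbps = 6269337600 / 1e6 = 6269.34

6269.34 Mbps


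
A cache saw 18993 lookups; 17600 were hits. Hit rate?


Formula: hit rate = hits / (hits + misses) * 100
hit rate = 17600 / (17600 + 1393) * 100
hit rate = 17600 / 18993 * 100
hit rate = 92.67%

92.67%


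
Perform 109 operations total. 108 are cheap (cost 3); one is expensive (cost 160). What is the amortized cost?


Formula: Amortized cost = Total cost / Operations
Total cost = (108 * 3) + (1 * 160)
Total cost = 324 + 160 = 484
Amortized = 484 / 109 = 4.4404

4.4404


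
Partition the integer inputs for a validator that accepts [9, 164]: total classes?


Valid range: [9, 164]
Class 1: x < 9 — invalid
Class 2: 9 ≤ x ≤ 164 — valid
Class 3: x > 164 — invalid
Total equivalence classes: 3

3 equivalence classes


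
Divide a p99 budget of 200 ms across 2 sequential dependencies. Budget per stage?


Formula: per_stage = total_budget / stages
per_stage = 200 / 2
per_stage = 100.0 ms

100.0 ms


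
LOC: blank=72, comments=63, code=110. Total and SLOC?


Total LOC = blank + comment + code
Total LOC = 72 + 63 + 110 = 245
SLOC (source only) = code = 110

Total LOC: 245, SLOC: 110


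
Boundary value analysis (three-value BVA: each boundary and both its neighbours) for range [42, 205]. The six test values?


Range: [42, 205]
Boundaries: just below min, min, min+1, max-1, max, just above max
Values: [41, 42, 43, 204, 205, 206]

[41, 42, 43, 204, 205, 206]


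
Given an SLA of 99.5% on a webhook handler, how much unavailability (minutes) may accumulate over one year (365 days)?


Formula: allowed downtime = period * (100 - SLA) / 100
Period (year (365 days)) = 525600 minutes
Unavailability fraction = (100 - 99.5) / 100
Allowed downtime = 525600 * (100 - 99.5) / 100
Allowed downtime = 2628.0 minutes

2628.0 minutes


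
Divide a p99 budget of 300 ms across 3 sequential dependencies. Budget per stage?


Formula: per_stage = total_budget / stages
per_stage = 300 / 3
per_stage = 100.0 ms

100.0 ms


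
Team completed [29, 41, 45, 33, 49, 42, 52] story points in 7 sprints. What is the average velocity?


Formula: Avg velocity = Total points / Number of sprints
Points: [29, 41, 45, 33, 49, 42, 52]
Sum = 29 + 41 + 45 + 33 + 49 + 42 + 52 = 291
Avg velocity = 291 / 7 = 41.57 points/sprint

41.57 points/sprint


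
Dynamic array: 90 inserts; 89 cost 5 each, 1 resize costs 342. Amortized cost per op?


Formula: Amortized cost = Total cost / Operations
Total cost = (89 * 5) + (1 * 342)
Total cost = 445 + 342 = 787
Amortized = 787 / 90 = 8.7444

8.7444


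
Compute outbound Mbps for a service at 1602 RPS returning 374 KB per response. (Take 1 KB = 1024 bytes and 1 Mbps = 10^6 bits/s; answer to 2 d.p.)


Formula: Mbps = payload_bytes * RPS * 8 / 1e6
Payload per request = 374 KB = 374 * 1024 = 382976 bytes
Total bytes/sec = 382976 * 1602 = 613527552
Total bits/sec = 613527552 * 8 = 4908220416
Mbps = 4908220416 / 1e6 = 4908.22

4908.22 Mbps


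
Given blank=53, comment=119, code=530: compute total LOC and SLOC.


Total LOC = blank + comment + code
Total LOC = 53 + 119 + 530 = 702
SLOC (source only) = code = 530

Total LOC: 702, SLOC: 530


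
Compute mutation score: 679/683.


Mutation score = killed / total * 100
Mutation score = 679 / 683 * 100
Mutation score = 99.41%

99.41%


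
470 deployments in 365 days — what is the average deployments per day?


Formula: deployments per day = releases / days
= 470 / 365
= 1.288 deploys/day
(equivalently, 9.01 deploys/week)

1.288 deploys/day


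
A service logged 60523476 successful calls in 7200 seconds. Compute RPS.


Formula: throughput = requests / seconds
throughput = 60523476 / 7200
throughput = 8406.04 requests/second

8406.04 requests/second


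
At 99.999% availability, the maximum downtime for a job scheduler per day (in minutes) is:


Formula: allowed downtime = period * (100 - SLA) / 100
Period (day) = 1440 minutes
Unavailability fraction = (100 - 99.999) / 100
Allowed downtime = 1440 * (100 - 99.999) / 100
Allowed downtime = 0.0144 minutes

0.0144 minutes


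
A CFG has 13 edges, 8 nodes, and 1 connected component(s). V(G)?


Formula: V(G) = E - N + 2P
V(G) = 13 - 8 + 2*1
V(G) = 5 + 2
V(G) = 7

7


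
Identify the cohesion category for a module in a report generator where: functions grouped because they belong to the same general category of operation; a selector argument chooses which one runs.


Reasoning: Grouped by category of activity, not by data or sequence
Type: Logical cohesion

Logical cohesion


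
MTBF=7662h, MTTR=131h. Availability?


Availability = MTBF / (MTBF + MTTR)
Availability = 7662 / (7662 + 131)
Availability = 7662 / 7793
Availability = 98.319%

98.319%


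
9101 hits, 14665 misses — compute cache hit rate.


Formula: hit rate = hits / (hits + misses) * 100
hit rate = 9101 / (9101 + 14665) * 100
hit rate = 9101 / 23766 * 100
hit rate = 38.29%

38.29%


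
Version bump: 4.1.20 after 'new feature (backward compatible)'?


Current: 4.1.20
Change category: 'new feature (backward compatible)' → minor bump
SemVer rule: minor bump → increment MINOR, reset PATCH to 0 (MAJOR unchanged)
New: 4.2.0

4.2.0


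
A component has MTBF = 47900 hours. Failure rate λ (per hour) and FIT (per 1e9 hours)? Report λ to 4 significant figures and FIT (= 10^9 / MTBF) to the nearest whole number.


Formula: λ = 1 / MTBF; FIT = λ × 1e9 = 1e9 / MTBF
λ = 1 / 47900 ≈ 2.088e-05 failures/hour
FIT = 1e9 / 47900 ≈ 20877 failures per 1e9 hours (nearest whole number)

λ = 2.088e-05 /h, FIT = 20877


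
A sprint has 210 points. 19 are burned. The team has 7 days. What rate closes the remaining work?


Formula: Required rate = Remaining points / Days left
Remaining = 210 - 19 = 191 points
Required rate = 191 / 7 = 27.29 points/day

27.29 points/day


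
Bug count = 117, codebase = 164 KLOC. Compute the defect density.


Defect density = defects / KLOC
Defect density = 117 / 164
Defect density = 0.713 defects/KLOC

0.713 defects/KLOC


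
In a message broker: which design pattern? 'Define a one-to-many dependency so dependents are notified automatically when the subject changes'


This matches the Observer pattern

Observer


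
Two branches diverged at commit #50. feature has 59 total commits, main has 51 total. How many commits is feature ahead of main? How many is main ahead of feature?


Common ancestor: commit #50
feature commits after divergence: 59 - 50 = 9
main commits after divergence: 51 - 50 = 1
feature is 9 commits ahead of main
main is 1 commits ahead of feature

feature ahead: 9, main ahead: 1


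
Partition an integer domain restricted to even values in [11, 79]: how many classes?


Constraint: even integers in [11, 79]
Class 1: x < 11 — out-of-range invalid
Class 2: x in [11,79] but odd — wrong type invalid
Class 3: x in [11,79] and even — valid
Class 4: x > 79 — out-of-range invalid
Total equivalence classes: 4

4 equivalence classes


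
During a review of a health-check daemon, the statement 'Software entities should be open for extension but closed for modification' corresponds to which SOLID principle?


This describes the Open/Closed Principle (OCP)

Open/Closed Principle (OCP)


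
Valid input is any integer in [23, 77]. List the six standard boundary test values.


Range: [23, 77]
Boundaries: just below min, min, min+1, max-1, max, just above max
Values: [22, 23, 24, 76, 77, 78]

[22, 23, 24, 76, 77, 78]


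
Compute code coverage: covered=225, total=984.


Coverage = covered / total * 100
Coverage = 225 / 984 * 100
Coverage = 22.87%

22.87%


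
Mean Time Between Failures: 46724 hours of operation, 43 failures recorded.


Formula: MTBF = Total operating time / Number of failures
MTBF = 46724 / 43
MTBF = 1086.6 hours

1086.6 hours


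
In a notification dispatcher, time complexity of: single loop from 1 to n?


Reasoning: one pass through n items
Complexity: O(n)

O(n)


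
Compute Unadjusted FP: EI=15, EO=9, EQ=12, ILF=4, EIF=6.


UFP = EI*4 + EO*5 + EQ*4 + ILF*10 + EIF*7
UFP = 15*4 + 9*5 + 12*4 + 4*10 + 6*7
UFP = 60 + 45 + 48 + 40 + 42
UFP = 235

235


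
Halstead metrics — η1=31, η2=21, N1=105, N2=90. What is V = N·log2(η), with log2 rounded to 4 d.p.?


Formula: V = N * log2(η), where N = N1 + N2 and η = η1 + η2
η = 31 + 21 = 52
N = 105 + 90 = 195
log2(52) ≈ 5.7004
V = 195 * 5.7004 = 1111.58

1111.58


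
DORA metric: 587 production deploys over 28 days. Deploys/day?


Formula: deployments per day = releases / days
= 587 / 28
= 20.964 deploys/day
(equivalently, 146.75 deploys/week)

20.964 deploys/day


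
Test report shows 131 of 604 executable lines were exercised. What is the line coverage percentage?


Coverage = covered / total * 100
Coverage = 131 / 604 * 100
Coverage = 21.69%

21.69%


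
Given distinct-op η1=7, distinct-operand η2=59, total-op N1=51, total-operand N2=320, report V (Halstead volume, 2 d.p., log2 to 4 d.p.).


Formula: V = N * log2(η), where N = N1 + N2 and η = η1 + η2
η = 7 + 59 = 66
N = 51 + 320 = 371
log2(66) ≈ 6.0444
V = 371 * 6.0444 = 2242.47

2242.47


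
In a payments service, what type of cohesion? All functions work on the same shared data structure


Reasoning: Functions share data
Type: Communicational cohesion

Communicational cohesion


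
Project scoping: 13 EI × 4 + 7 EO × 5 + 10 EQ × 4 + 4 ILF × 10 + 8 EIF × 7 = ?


UFP = EI*4 + EO*5 + EQ*4 + ILF*10 + EIF*7
UFP = 13*4 + 7*5 + 10*4 + 4*10 + 8*7
UFP = 52 + 35 + 40 + 40 + 56
UFP = 223

223


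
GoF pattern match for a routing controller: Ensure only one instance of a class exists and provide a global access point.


This matches the Singleton pattern

Singleton


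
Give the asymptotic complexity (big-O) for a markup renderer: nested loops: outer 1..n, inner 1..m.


Reasoning: product of independent bounds
Complexity: O(n*m)

O(n*m)


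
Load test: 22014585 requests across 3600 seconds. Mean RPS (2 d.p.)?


Formula: throughput = requests / seconds
throughput = 22014585 / 3600
throughput = 6115.16 requests/second

6115.16 requests/second


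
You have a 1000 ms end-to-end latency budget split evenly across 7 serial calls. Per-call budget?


Formula: per_stage = total_budget / stages
per_stage = 1000 / 7
per_stage = 142.86 ms

142.86 ms


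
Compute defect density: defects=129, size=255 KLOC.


Defect density = defects / KLOC
Defect density = 129 / 255
Defect density = 0.506 defects/KLOC

0.506 defects/KLOC


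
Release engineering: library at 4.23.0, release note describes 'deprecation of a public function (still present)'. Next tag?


Current: 4.23.0
Change category: 'deprecation of a public function (still present)' → minor bump
SemVer rule: minor bump → increment MINOR, reset PATCH to 0 (MAJOR unchanged)
New: 4.24.0

4.24.0


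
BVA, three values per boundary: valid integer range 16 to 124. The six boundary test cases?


Range: [16, 124]
Boundaries: just below min, min, min+1, max-1, max, just above max
Values: [15, 16, 17, 123, 124, 125]

[15, 16, 17, 123, 124, 125]


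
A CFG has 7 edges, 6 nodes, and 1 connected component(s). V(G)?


Formula: V(G) = E - N + 2P
V(G) = 7 - 6 + 2*1
V(G) = 1 + 2
V(G) = 3

3


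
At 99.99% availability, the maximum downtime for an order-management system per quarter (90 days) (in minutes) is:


Formula: allowed downtime = period * (100 - SLA) / 100
Period (quarter (90 days)) = 129600 minutes
Unavailability fraction = (100 - 99.99) / 100
Allowed downtime = 129600 * (100 - 99.99) / 100
Allowed downtime = 12.96 minutes

12.96 minutes


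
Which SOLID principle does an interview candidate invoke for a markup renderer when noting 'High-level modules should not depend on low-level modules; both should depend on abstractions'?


This describes the Dependency Inversion Principle (DIP)

Dependency Inversion Principle (DIP)


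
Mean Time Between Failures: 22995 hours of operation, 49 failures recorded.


Formula: MTBF = Total operating time / Number of failures
MTBF = 22995 / 49
MTBF = 469.29 hours

469.29 hours


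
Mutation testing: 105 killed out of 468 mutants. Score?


Mutation score = killed / total * 100
Mutation score = 105 / 468 * 100
Mutation score = 22.44%

22.44%


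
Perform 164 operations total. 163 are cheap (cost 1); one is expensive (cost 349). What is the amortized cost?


Formula: Amortized cost = Total cost / Operations
Total cost = (163 * 1) + (1 * 349)
Total cost = 163 + 349 = 512
Amortized = 512 / 164 = 3.122

3.122


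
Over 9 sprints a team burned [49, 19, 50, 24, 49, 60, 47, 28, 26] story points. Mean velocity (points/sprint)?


Formula: Avg velocity = Total points / Number of sprints
Points: [49, 19, 50, 24, 49, 60, 47, 28, 26]
Sum = 49 + 19 + 50 + 24 + 49 + 60 + 47 + 28 + 26 = 352
Avg velocity = 352 / 9 = 39.11 points/sprint

39.11 points/sprint
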